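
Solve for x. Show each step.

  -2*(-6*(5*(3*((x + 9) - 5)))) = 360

Step 1. [-2*(-6*(5*(3*((x + 9) - 5)))) = 360] LHS = -2·(…); ÷-2 both sides, so div: -6*(5*(3*((x + 9) - 5))) = -180.
Step 2. [-6*(5*(3*((x + 9) - 5))) = -180] LHS = -6·(…); ÷-6 both sides. So div: 5*(3*((x + 9) - 5)) = 30.
Step 3. [5*(3*((x + 9) - 5)) = 30] LHS = 5·(…); ÷5 both sides ⇒ div: 3*((x + 9) - 5) = 6.
Step 4. [3*((x + 9) - 5) = 6] divide by the outer 3 ⇒ div: (x + 9) - 5 = 2.
Step 5. [(x + 9) - 5 = 2] 5 comes off first (add 5). So sub: x + 9 = 7.
Step 6. [x + 9 = 7] +9 is outermost — subtract 9 both sides. So sub: x = -2.

Answer: x ∈ {-2}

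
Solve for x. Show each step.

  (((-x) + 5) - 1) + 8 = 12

Step 1. [(((-x) + 5) - 1) + 8 = 12] 8 comes off first (subtract 8), so sub: ((-x) + 5) - 1 = 4.
Step 2. [((-x) + 5) - 1 = 4] peel the -1: add 1 from each side. So sub: (-x) + 5 = 5.
Step 3. [(-x) + 5 = 5] peel the +5: subtract 5 from each side, so sub: -x = 0.
Step 4. [-x = 0] leading − — multiply by −1, so neg: x = 0.

Answer: x ∈ {0}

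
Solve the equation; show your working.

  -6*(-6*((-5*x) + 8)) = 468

Step 1. [-6*(-6*((-5*x) + 8)) = 468] -6 out front; divide by -6. So div: -6*((-5*x) + 8) = -78.
Step 2. [-6*((-5*x) + 8) = -78] leading coefficient -6: divide by -6 ⇒ div: (-5*x) + 8 = 13.
Step 3. [(-5*x) + 8 = 13] peel the +8: subtract 8 from each side ⇒ sub: -5*x = 5.
Step 4. [-5*x = 5] -5·(inner) — divide through by -5. So div: x = -1.

Answer: x ∈ {-1}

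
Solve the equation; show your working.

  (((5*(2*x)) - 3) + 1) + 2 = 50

Step 1. [(((5*(2*x)) - 3) + 1) + 2 = 50] subtract 2: x sits inside (… + 2). So sub: ((5*(2*x)) - 3) + 1 = 48.
Step 2. [((5*(2*x)) - 3) + 1 = 48] +1 is outermost — subtract 1 both sides ⇒ sub: (5*(2*x)) - 3 = 47.
Step 3. [(5*(2*x)) - 3 = 47] the outer -3 inverts by adding 3 ⇒ sub: 5*(2*x) = 50.
Step 4. [5*(2*x) = 50] leading coefficient 5: divide by 5, so div: 2*x = 10.
Step 5. [2*x = 10] LHS = 2·(…); ÷2 both sides, so div: x = 5.

Answer: x ∈ {5}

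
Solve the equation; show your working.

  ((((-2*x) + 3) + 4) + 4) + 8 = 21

Step 1. [((((-2*x) + 3) + 4) + 4) + 8 = 21] +8 is outermost — subtract 8 both sides. So sub: (((-2*x) + 3) + 4) + 4 = 13.
Step 2. [(((-2*x) + 3) + 4) + 4 = 13] +4 is outermost — subtract 4 both sides, so sub: ((-2*x) + 3) + 4 = 9.
Step 3. [((-2*x) + 3) + 4 = 9] 4 comes off first (subtract 4), so sub: (-2*x) + 3 = 5.
Step 4. [(-2*x) + 3 = 5] the outer +3 inverts by subtracting 3, so sub: -2*x = 2.
Step 5. [-2*x = 2] -2·(inner) — divide through by -2, so div: x = -1.

Answer: x ∈ {-1}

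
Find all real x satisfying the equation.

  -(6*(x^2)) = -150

Step 1. [-(6*(x^2)) = -150] LHS negated; negate both sides, so neg: 6*(x^2) = 150.
Step 2. [6*(x^2) = 150] 6·(inner) — divide through by 6, so div: x^2 = 25.
Step 3. [x^2 = 25] √ both sides: 25 ≥ 0 gives two branches. So sqrt: x = 5 or -5.

Answer: x ∈ {-5, 5}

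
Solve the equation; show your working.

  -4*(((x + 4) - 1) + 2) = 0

Step 1. [-4*(((x + 4) - 1) + 2) = 0] -4·(inner) — divide through by -4 ⇒ div: ((x + 4) - 1) + 2 = 0.
Step 2. [((x + 4) - 1) + 2 = 0] subtract 2: x sits inside (… + 2) ⇒ sub: (x + 4) - 1 = -2.
Step 3. [(x + 4) - 1 = -2] add 1: x sits inside (… - 1) ⇒ sub: x + 4 = -1.
Step 4. [x + 4 = -1] subtract 4: x sits inside (… + 4) ⇒ sub: x = -5.

Answer: x ∈ {-5}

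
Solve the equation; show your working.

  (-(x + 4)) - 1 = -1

Step 1. [(-(x + 4)) - 1 = -1] add 1: x sits inside (… - 1) ⇒ sub: -(x + 4) = 0.
Step 2. [-(x + 4) = 0] flip signs both sides, so neg: x + 4 = 0.
Step 3. [x + 4 = 0] subtract 4: x sits inside (… + 4). So sub: x = -4.

Answer: x ∈ {-4}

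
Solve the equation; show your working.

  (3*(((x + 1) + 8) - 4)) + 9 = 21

Step 1. [(3*(((x + 1) + 8) - 4)) + 9 = 21] the outer +9 inverts by subtracting 9, so sub: 3*(((x + 1) + 8) - 4) = 12.
Step 2. [3*(((x + 1) + 8) - 4) = 12] 3 out front; divide by 3, so div: ((x + 1) + 8) - 4 = 4.
Step 3. [((x + 1) + 8) - 4 = 4] peel the -4: add 4 from each side, so sub: (x + 1) + 8 = 8.
Step 4. [(x + 1) + 8 = 8] peel the +8: subtract 8 from each side. So sub: x + 1 = 0.
Step 5. [x + 1 = 0] peel the +1: subtract 1 from each side. So sub: x = -1.

Answer: x ∈ {-1}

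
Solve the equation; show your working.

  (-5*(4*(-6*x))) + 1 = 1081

Step 1. [(-5*(4*(-6*x))) + 1 = 1081] subtract 1: x sits inside (… + 1), so sub: -5*(4*(-6*x)) = 1080.
Step 2. [-5*(4*(-6*x)) = 1080] LHS = -5·(…); ÷-5 both sides. So div: 4*(-6*x) = -216.
Step 3. [4*(-6*x) = -216] LHS = 4·(…); ÷4 both sides ⇒ div: -6*x = -54.
Step 4. [-6*x = -54] -6 out front; divide by -6. So div: x = 9.

Answer: x ∈ {9}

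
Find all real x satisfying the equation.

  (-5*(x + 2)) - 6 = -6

Step 1. [(-5*(x + 2)) - 6 = -6] peel the -6: add 6 from each side. So sub: -5*(x + 2) = 0.
Step 2. [-5*(x + 2) = 0] LHS = -5·(…); ÷-5 both sides. So div: x + 2 = 0.
Step 3. [x + 2 = 0] 2 comes off first (subtract 2). So sub: x = -2.

Answer: x ∈ {-2}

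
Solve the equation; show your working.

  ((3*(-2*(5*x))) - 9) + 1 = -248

Step 1. [((3*(-2*(5*x))) - 9) + 1 = -248] peel the +1: subtract 1 from each side ⇒ sub: (3*(-2*(5*x))) - 9 = -249.
Step 2. [(3*(-2*(5*x))) - 9 = -249] peel the -9: add 9 from each side ⇒ sub: 3*(-2*(5*x)) = -240.
Step 3. [3*(-2*(5*x)) = -240] LHS = 3·(…); ÷3 both sides. So div: -2*(5*x) = -80.
Step 4. [-2*(5*x) = -80] -2·(inner) — divide through by -2, so div: 5*x = 40.
Step 5. [5*x = 40] LHS = 5·(…); ÷5 both sides ⇒ div: x = 8.

Answer: x ∈ {8}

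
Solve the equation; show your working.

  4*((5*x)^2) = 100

Step 1. [4*((5*x)^2) = 100] 4·(inner) — divide through by 4 ⇒ div: (5*x)^2 = 25.
Step 2. [(5*x)^2 = 25] √ both sides: 25 ≥ 0 gives two branches. So sqrt: 5*x = 5 or -5.
Step 3. [5*x = 5 or -5] divide by the outer 5, so div: x = 1 or -1.

Answer: x ∈ {-1, 1}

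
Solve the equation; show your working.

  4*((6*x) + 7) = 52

Step 1. [4*((6*x) + 7) = 52] divide by the outer 4. So div: (6*x) + 7 = 13.
Step 2. [(6*x) + 7 = 13] subtract 7: x sits inside (… + 7), so sub: 6*x = 6.
Step 3. [6*x = 6] leading coefficient 6: divide by 6 ⇒ div: x = 1.

Answer: x ∈ {1}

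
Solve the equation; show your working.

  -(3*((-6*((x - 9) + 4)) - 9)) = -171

Step 1. [-(3*((-6*((x - 9) + 4)) - 9)) = -171] LHS negated; negate both sides. So neg: 3*((-6*((x - 9) + 4)) - 9) = 171.
Step 2. [3*((-6*((x - 9) + 4)) - 9) = 171] 3 out front; divide by 3, so div: (-6*((x - 9) + 4)) - 9 = 57.
Step 3. [(-6*((x - 9) + 4)) - 9 = 57] the outer -9 inverts by adding 9, so sub: -6*((x - 9) + 4) = 66.
Step 4. [-6*((x - 9) + 4) = 66] -6 out front; divide by -6. So div: (x - 9) + 4 = -11.
Step 5. [(x - 9) + 4 = -11] 4 comes off first (subtract 4) ⇒ sub: x - 9 = -15.
Step 6. [x - 9 = -15] peel the -9: add 9 from each side, so sub: x = -6.

Answer: x ∈ {-6}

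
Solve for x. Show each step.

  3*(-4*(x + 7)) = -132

Step 1. [3*(-4*(x + 7)) = -132] leading coefficient 3: divide by 3. So div: -4*(x + 7) = -44.
Step 2. [-4*(x + 7) = -44] -4·(inner) — divide through by -4 ⇒ div: x + 7 = 11.
Step 3. [x + 7 = 11] the outer +7 inverts by subtracting 7. So sub: x = 4.

Answer: x ∈ {4}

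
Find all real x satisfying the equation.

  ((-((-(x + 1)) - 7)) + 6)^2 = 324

Step 1. [((-((-(x + 1)) - 7)) + 6)^2 = 324] √ both sides: 324 ≥ 0 gives two branches. So sqrt: (-((-(x + 1)) - 7)) + 6 = 18 or -18.
Step 2. [(-((-(x + 1)) - 7)) + 6 = 18 or -18] 6 comes off first (subtract 6) ⇒ sub: -((-(x + 1)) - 7) = 12 or -24.
Step 3. [-((-(x + 1)) - 7) = 12 or -24] LHS negated; negate both sides. So neg: (-(x + 1)) - 7 = -12 or 24.
Step 4. [(-(x + 1)) - 7 = -12 or 24] peel the -7: add 7 from each side ⇒ sub: -(x + 1) = -5 or 31.
Step 5. [-(x + 1) = -5 or 31] leading − — multiply by −1, so neg: x + 1 = 5 or -31.
Step 6. [x + 1 = 5 or -31] the outer +1 inverts by subtracting 1, so sub: x = 4 or -32.

Answer: x ∈ {-32, 4}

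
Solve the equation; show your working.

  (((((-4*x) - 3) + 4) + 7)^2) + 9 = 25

Step 1. [(((((-4*x) - 3) + 4) + 7)^2) + 9 = 25] peel the +9: subtract 9 from each side ⇒ sub: ((((-4*x) - 3) + 4) + 7)^2 = 16.
Step 2. [((((-4*x) - 3) + 4) + 7)^2 = 16] 16 ≥ 0, LHS is (·)² — take ±√, so sqrt: (((-4*x) - 3) + 4) + 7 = 4 or -4.
Step 3. [(((-4*x) - 3) + 4) + 7 = 4 or -4] subtract 7: x sits inside (… + 7), so sub: ((-4*x) - 3) + 4 = -3 or -11.
Step 4. [((-4*x) - 3) + 4 = -3 or -11] 4 comes off first (subtract 4). So sub: (-4*x) - 3 = -7 or -15.
Step 5. [(-4*x) - 3 = -7 or -15] 3 comes off first (add 3) ⇒ sub: -4*x = -4 or -12.
Step 6. [-4*x = -4 or -12] leading coefficient -4: divide by -4 ⇒ div: x = 1 or 3.

Answer: x ∈ {1, 3}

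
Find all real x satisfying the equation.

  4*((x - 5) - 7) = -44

Step 1. [4*((x - 5) - 7) = -44] leading coefficient 4: divide by 4, so div: (x - 5) - 7 = -11.
Step 2. [(x - 5) - 7 = -11] add 7: x sits inside (… - 7). So sub: x - 5 = -4.
Step 3. [x - 5 = -4] peel the -5: add 5 from each side. So sub: x = 1.

Answer: x ∈ {1}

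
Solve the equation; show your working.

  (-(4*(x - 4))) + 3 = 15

Step 1. [(-(4*(x - 4))) + 3 = 15] +3 is outermost — subtract 3 both sides ⇒ sub: -(4*(x - 4)) = 12.
Step 2. [-(4*(x - 4)) = 12] flip signs both sides, so neg: 4*(x - 4) = -12.
Step 3. [4*(x - 4) = -12] 4·(inner) — divide through by 4 ⇒ div: x - 4 = -3.
Step 4. [x - 4 = -3] add 4: x sits inside (… - 4), so sub: x = 1.

Answer: x ∈ {1}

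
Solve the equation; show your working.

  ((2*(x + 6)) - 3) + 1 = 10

Step 1. [((2*(x + 6)) - 3) + 1 = 10] peel the +1: subtract 1 from each side. So sub: (2*(x + 6)) - 3 = 9.
Step 2. [(2*(x + 6)) - 3 = 9] add 3: x sits inside (… - 3), so sub: 2*(x + 6) = 12.
Step 3. [2*(x + 6) = 12] leading coefficient 2: divide by 2 ⇒ div: x + 6 = 6.
Step 4. [x + 6 = 6] subtract 6: x sits inside (… + 6), so sub: x = 0.

Answer: x ∈ {0}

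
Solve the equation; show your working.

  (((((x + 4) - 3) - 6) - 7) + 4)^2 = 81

Step 1. [(((((x + 4) - 3) - 6) - 7) + 4)^2 = 81] 81 ≥ 0, LHS is (·)² — take ±√ ⇒ sqrt: ((((x + 4) - 3) - 6) - 7) + 4 = 9 or -9.
Step 2. [((((x + 4) - 3) - 6) - 7) + 4 = 9 or -9] 4 comes off first (subtract 4), so sub: (((x + 4) - 3) - 6) - 7 = 5 or -13.
Step 3. [(((x + 4) - 3) - 6) - 7 = 5 or -13] the outer -7 inverts by adding 7. So sub: ((x + 4) - 3) - 6 = 12 or -6.
Step 4. [((x + 4) - 3) - 6 = 12 or -6] add 6: x sits inside (… - 6), so sub: (x + 4) - 3 = 18 or 0.
Step 5. [(x + 4) - 3 = 18 or 0] add 3: x sits inside (… - 3), so sub: x + 4 = 21 or 3.
Step 6. [x + 4 = 21 or 3] the outer +4 inverts by subtracting 4, so sub: x = 17 or -1.

Answer: x ∈ {-1, 17}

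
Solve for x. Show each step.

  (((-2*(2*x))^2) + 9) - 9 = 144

Step 1. [(((-2*(2*x))^2) + 9) - 9 = 144] add 9: x sits inside (… - 9), so sub: ((-2*(2*x))^2) + 9 = 153.
Step 2. [((-2*(2*x))^2) + 9 = 153] subtract 9: x sits inside (… + 9) ⇒ sub: (-2*(2*x))^2 = 144.
Step 3. [(-2*(2*x))^2 = 144] LHS squared, RHS 144 ≥ 0: apply √ (±), so sqrt: -2*(2*x) = 12 or -12.
Step 4. [-2*(2*x) = 12 or -12] leading coefficient -2: divide by -2 ⇒ div: 2*x = -6 or 6.
Step 5. [2*x = -6 or 6] 2·(inner) — divide through by 2. So div: x = -3 or 3.

Answer: x ∈ {-3, 3}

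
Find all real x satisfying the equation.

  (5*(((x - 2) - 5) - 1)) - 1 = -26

Step 1. [(5*(((x - 2) - 5) - 1)) - 1 = -26] peel the -1: add 1 from each side ⇒ sub: 5*(((x - 2) - 5) - 1) = -25.
Step 2. [5*(((x - 2) - 5) - 1) = -25] LHS = 5·(…); ÷5 both sides ⇒ div: ((x - 2) - 5) - 1 = -5.
Step 3. [((x - 2) - 5) - 1 = -5] -1 is outermost — add 1 both sides, so sub: (x - 2) - 5 = -4.
Step 4. [(x - 2) - 5 = -4] the outer -5 inverts by adding 5 ⇒ sub: x - 2 = 1.
Step 5. [x - 2 = 1] the outer -2 inverts by adding 2, so sub: x = 3.

Answer: x ∈ {3}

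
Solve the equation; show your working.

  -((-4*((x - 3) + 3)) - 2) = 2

Step 1. [-((-4*((x - 3) + 3)) - 2) = 2] leading − — multiply by −1. So neg: (-4*((x - 3) + 3)) - 2 = -2.
Step 2. [(-4*((x - 3) + 3)) - 2 = -2] 2 comes off first (add 2), so sub: -4*((x - 3) + 3) = 0.
Step 3. [-4*((x - 3) + 3) = 0] -4 out front; divide by -4. So div: (x - 3) + 3 = 0.
Step 4. [(x - 3) + 3 = 0] subtract 3: x sits inside (… + 3) ⇒ sub: x - 3 = -3.
Step 5. [x - 3 = -3] peel the -3: add 3 from each side, so sub: x = 0.

Answer: x ∈ {0}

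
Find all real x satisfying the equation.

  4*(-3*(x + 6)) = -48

Step 1. [4*(-3*(x + 6)) = -48] LHS = 4·(…); ÷4 both sides ⇒ div: -3*(x + 6) = -12.
Step 2. [-3*(x + 6) = -12] LHS = -3·(…); ÷-3 both sides ⇒ div: x + 6 = 4.
Step 3. [x + 6 = 4] subtract 6: x sits inside (… + 6). So sub: x = -2.

Answer: x ∈ {-2}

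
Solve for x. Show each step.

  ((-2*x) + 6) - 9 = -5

Step 1. [((-2*x) + 6) - 9 = -5] 9 comes off first (add 9) ⇒ sub: (-2*x) + 6 = 4.
Step 2. [(-2*x) + 6 = 4] -2 | LHS and -2 | 4: pull -2 out ⇒ factor: x - 3 = -2.
Step 3. [x - 3 = -2] the outer -3 inverts by adding 3, so sub: x = 1.

Answer: x ∈ {1}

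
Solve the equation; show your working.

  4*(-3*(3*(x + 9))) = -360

Step 1. [4*(-3*(3*(x + 9))) = -360] divide by the outer 4, so div: -3*(3*(x + 9)) = -90.
Step 2. [-3*(3*(x + 9)) = -90] leading coefficient -3: divide by -3, so div: 3*(x + 9) = 30.
Step 3. [3*(x + 9) = 30] LHS = 3·(…); ÷3 both sides, so div: x + 9 = 10.
Step 4. [x + 9 = 10] the outer +9 inverts by subtracting 9 ⇒ sub: x = 1.

Answer: x ∈ {1}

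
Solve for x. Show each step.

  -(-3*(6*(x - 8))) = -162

Step 1. [-(-3*(6*(x - 8))) = -162] LHS negated; negate both sides ⇒ neg: -3*(6*(x - 8)) = 162.
Step 2. [-3*(6*(x - 8)) = 162] divide by the outer -3, so div: 6*(x - 8) = -54.
Step 3. [6*(x - 8) = -54] 6·(inner) — divide through by 6, so div: x - 8 = -9.
Step 4. [x - 8 = -9] 8 comes off first (add 8). So sub: x = -1.

Answer: x ∈ {-1}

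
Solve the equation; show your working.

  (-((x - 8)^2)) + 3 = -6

Step 1. [(-((x - 8)^2)) + 3 = -6] subtract 3: x sits inside (… + 3) ⇒ sub: -((x - 8)^2) = -9.
Step 2. [-((x - 8)^2) = -9] flip signs both sides, so neg: (x - 8)^2 = 9.
Step 3. [(x - 8)^2 = 9] 9 ≥ 0, LHS is (·)² — take ±√, so sqrt: x - 8 = 3 or -3.
Step 4. [x - 8 = 3 or -3] add 8: x sits inside (… - 8), so sub: x = 11 or 5.

Answer: x ∈ {5, 11}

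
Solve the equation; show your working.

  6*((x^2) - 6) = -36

Step 1. [6*((x^2) - 6) = -36] 6·(inner) — divide through by 6, so div: (x^2) - 6 = -6.
Step 2. [(x^2) - 6 = -6] -6 is outermost — add 6 both sides, so sub: x^2 = 0.
Step 3. [x^2 = 0] LHS squared, RHS 0 ≥ 0: apply √ (±) ⇒ sqrt: x = 0.

Answer: x ∈ {0}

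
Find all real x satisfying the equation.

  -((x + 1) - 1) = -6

Step 1. [-((x + 1) - 1) = -6] leading − — multiply by −1. So neg: (x + 1) - 1 = 6.
Step 2. [(x + 1) - 1 = 6] add 1: x sits inside (… - 1). So sub: x + 1 = 7.
Step 3. [x + 1 = 7] +1 is outermost — subtract 1 both sides ⇒ sub: x = 6.

Answer: x ∈ {6}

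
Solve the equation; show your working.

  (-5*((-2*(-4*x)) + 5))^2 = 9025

Step 1. [(-5*((-2*(-4*x)) + 5))^2 = 9025] 9025 ≥ 0, LHS is (·)² — take ±√, so sqrt: -5*((-2*(-4*x)) + 5) = 95 or -95.
Step 2. [-5*((-2*(-4*x)) + 5) = 95 or -95] -5·(inner) — divide through by -5. So div: (-2*(-4*x)) + 5 = -19 or 19.
Step 3. [(-2*(-4*x)) + 5 = -19 or 19] subtract 5: x sits inside (… + 5), so sub: -2*(-4*x) = -24 or 14.
Step 4. [-2*(-4*x) = -24 or 14] LHS = -2·(…); ÷-2 both sides. So div: -4*x = 12 or -7.
Step 5. [-4*x = 12 or -7] -4·(inner) — divide through by -4, so div: x = -3 or 7/4.

Answer: x ∈ {-3, 7/4}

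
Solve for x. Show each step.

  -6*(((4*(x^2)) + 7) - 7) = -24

Step 1. [-6*(((4*(x^2)) + 7) - 7) = -24] leading coefficient -6: divide by -6, so div: ((4*(x^2)) + 7) - 7 = 4.
Step 2. [((4*(x^2)) + 7) - 7 = 4] 7 comes off first (add 7). So sub: (4*(x^2)) + 7 = 11.
Step 3. [(4*(x^2)) + 7 = 11] +7 is outermost — subtract 7 both sides ⇒ sub: 4*(x^2) = 4.
Step 4. [4*(x^2) = 4] 4 out front; divide by 4. So div: x^2 = 1.
Step 5. [x^2 = 1] √ both sides: 1 ≥ 0 gives two branches. So sqrt: x = 1 or -1.

Answer: x ∈ {-1, 1}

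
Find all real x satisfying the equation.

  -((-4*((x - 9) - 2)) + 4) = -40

Step 1. [-((-4*((x - 9) - 2)) + 4) = -40] leading − — multiply by −1, so neg: (-4*((x - 9) - 2)) + 4 = 40.
Step 2. [(-4*((x - 9) - 2)) + 4 = 40] the outer +4 inverts by subtracting 4 ⇒ sub: -4*((x - 9) - 2) = 36.
Step 3. [-4*((x - 9) - 2) = 36] -4·(inner) — divide through by -4 ⇒ div: (x - 9) - 2 = -9.
Step 4. [(x - 9) - 2 = -9] 2 comes off first (add 2), so sub: x - 9 = -7.
Step 5. [x - 9 = -7] the outer -9 inverts by adding 9. So sub: x = 2.

Answer: x ∈ {2}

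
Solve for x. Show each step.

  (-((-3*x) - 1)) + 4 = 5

Step 1. [(-((-3*x) - 1)) + 4 = 5] peel the +4: subtract 4 from each side. So sub: -((-3*x) - 1) = 1.
Step 2. [-((-3*x) - 1) = 1] LHS negated; negate both sides, so neg: (-3*x) - 1 = -1.
Step 3. [(-3*x) - 1 = -1] peel the -1: add 1 from each side ⇒ sub: -3*x = 0.
Step 4. [-3*x = 0] divide by the outer -3. So div: x = 0.

Answer: x ∈ {0}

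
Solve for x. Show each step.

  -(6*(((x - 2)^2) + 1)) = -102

Step 1. [-(6*(((x - 2)^2) + 1)) = -102] flip signs both sides. So neg: 6*(((x - 2)^2) + 1) = 102.
Step 2. [6*(((x - 2)^2) + 1) = 102] 6·(inner) — divide through by 6 ⇒ div: ((x - 2)^2) + 1 = 17.
Step 3. [((x - 2)^2) + 1 = 17] +1 is outermost — subtract 1 both sides. So sub: (x - 2)^2 = 16.
Step 4. [(x - 2)^2 = 16] LHS squared, RHS 16 ≥ 0: apply √ (±). So sqrt: x - 2 = 4 or -4.
Step 5. [x - 2 = 4 or -4] add 2: x sits inside (… - 2) ⇒ sub: x = 6 or -2.

Answer: x ∈ {-2, 6}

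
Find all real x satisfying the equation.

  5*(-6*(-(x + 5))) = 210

Step 1. [5*(-6*(-(x + 5))) = 210] LHS = 5·(…); ÷5 both sides ⇒ div: -6*(-(x + 5)) = 42.
Step 2. [-6*(-(x + 5)) = 42] LHS = -6·(…); ÷-6 both sides, so div: -(x + 5) = -7.
Step 3. [-(x + 5) = -7] leading − — multiply by −1. So neg: x + 5 = 7.
Step 4. [x + 5 = 7] subtract 5: x sits inside (… + 5) ⇒ sub: x = 2.

Answer: x ∈ {2}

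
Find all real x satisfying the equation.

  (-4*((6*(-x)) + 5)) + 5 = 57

Step 1. [(-4*((6*(-x)) + 5)) + 5 = 57] subtract 5: x sits inside (… + 5), so sub: -4*((6*(-x)) + 5) = 52.
Step 2. [-4*((6*(-x)) + 5) = 52] -4 out front; divide by -4. So div: (6*(-x)) + 5 = -13.
Step 3. [(6*(-x)) + 5 = -13] peel the +5: subtract 5 from each side. So sub: 6*(-x) = -18.
Step 4. [6*(-x) = -18] leading coefficient 6: divide by 6, so div: -x = -3.
Step 5. [-x = -3] leading − — multiply by −1. So neg: x = 3.

Answer: x ∈ {3}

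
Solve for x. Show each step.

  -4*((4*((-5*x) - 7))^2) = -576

Step 1. [-4*((4*((-5*x) - 7))^2) = -576] -4·(inner) — divide through by -4. So div: (4*((-5*x) - 7))^2 = 144.
Step 2. [(4*((-5*x) - 7))^2 = 144] 144 ≥ 0, LHS is (·)² — take ±√, so sqrt: 4*((-5*x) - 7) = 12 or -12.
Step 3. [4*((-5*x) - 7) = 12 or -12] divide by the outer 4, so div: (-5*x) - 7 = 3 or -3.
Step 4. [(-5*x) - 7 = 3 or -3] add 7: x sits inside (… - 7). So sub: -5*x = 10 or 4.
Step 5. [-5*x = 10 or 4] leading coefficient -5: divide by -5 ⇒ div: x = -2 or -4/5.

Answer: x ∈ {-2, -4/5}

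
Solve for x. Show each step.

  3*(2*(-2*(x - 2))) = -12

Step 1. [3*(2*(-2*(x - 2))) = -12] LHS = 3·(…); ÷3 both sides ⇒ div: 2*(-2*(x - 2)) = -4.
Step 2. [2*(-2*(x - 2)) = -4] 2 out front; divide by 2 ⇒ div: -2*(x - 2) = -2.
Step 3. [-2*(x - 2) = -2] -2·(inner) — divide through by -2 ⇒ div: x - 2 = 1.
Step 4. [x - 2 = 1] the outer -2 inverts by adding 2, so sub: x = 3.

Answer: x ∈ {3}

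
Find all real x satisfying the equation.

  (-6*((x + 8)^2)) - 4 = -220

Step 1. [(-6*((x + 8)^2)) - 4 = -220] peel the -4: add 4 from each side. So sub: -6*((x + 8)^2) = -216.
Step 2. [-6*((x + 8)^2) = -216] -6·(inner) — divide through by -6, so div: (x + 8)^2 = 36.
Step 3. [(x + 8)^2 = 36] LHS squared, RHS 36 ≥ 0: apply √ (±), so sqrt: x + 8 = 6 or -6.
Step 4. [x + 8 = 6 or -6] 8 comes off first (subtract 8). So sub: x = -2 or -14.

Answer: x ∈ {-14, -2}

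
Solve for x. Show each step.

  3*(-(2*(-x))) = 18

Step 1. [3*(-(2*(-x))) = 18] 3·(inner) — divide through by 3 ⇒ div: -(2*(-x)) = 6.
Step 2. [-(2*(-x)) = 6] LHS negated; negate both sides. So neg: 2*(-x) = -6.
Step 3. [2*(-x) = -6] 2 out front; divide by 2, so div: -x = -3.
Step 4. [-x = -3] leading − — multiply by −1. So neg: x = 3.

Answer: x ∈ {3}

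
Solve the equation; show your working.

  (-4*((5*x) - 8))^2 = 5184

Step 1. [(-4*((5*x) - 8))^2 = 5184] 5184 ≥ 0, LHS is (·)² — take ±√ ⇒ sqrt: -4*((5*x) - 8) = 72 or -72.
Step 2. [-4*((5*x) - 8) = 72 or -72] divide by the outer -4 ⇒ div: (5*x) - 8 = -18 or 18.
Step 3. [(5*x) - 8 = -18 or 18] add 8: x sits inside (… - 8), so sub: 5*x = -10 or 26.
Step 4. [5*x = -10 or 26] LHS = 5·(…); ÷5 both sides ⇒ div: x = -2 or 26/5.

Answer: x ∈ {-2, 26/5}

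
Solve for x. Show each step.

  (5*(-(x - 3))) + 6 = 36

Step 1. [(5*(-(x - 3))) + 6 = 36] +6 is outermost — subtract 6 both sides. So sub: 5*(-(x - 3)) = 30.
Step 2. [5*(-(x - 3)) = 30] LHS = 5·(…); ÷5 both sides, so div: -(x - 3) = 6.
Step 3. [-(x - 3) = 6] flip signs both sides, so neg: x - 3 = -6.
Step 4. [x - 3 = -6] peel the -3: add 3 from each side, so sub: x = -3.

Answer: x ∈ {-3}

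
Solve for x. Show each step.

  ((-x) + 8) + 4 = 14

Step 1. [((-x) + 8) + 4 = 14] peel the +4: subtract 4 from each side ⇒ sub: (-x) + 8 = 10.
Step 2. [(-x) + 8 = 10] +8 is outermost — subtract 8 both sides, so sub: -x = 2.
Step 3. [-x = 2] LHS negated; negate both sides, so neg: x = -2.

Answer: x ∈ {-2}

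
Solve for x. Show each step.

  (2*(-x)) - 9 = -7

Step 1. [(2*(-x)) - 9 = -7] the outer -9 inverts by adding 9 ⇒ sub: 2*(-x) = 2.
Step 2. [2*(-x) = 2] leading coefficient 2: divide by 2, so div: -x = 1.
Step 3. [-x = 1] flip signs both sides. So neg: x = -1.

Answer: x ∈ {-1}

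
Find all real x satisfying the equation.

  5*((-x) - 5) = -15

Step 1. [5*((-x) - 5) = -15] leading coefficient 5: divide by 5 ⇒ div: (-x) - 5 = -3.
Step 2. [(-x) - 5 = -3] the outer -5 inverts by adding 5. So sub: -x = 2.
Step 3. [-x = 2] LHS negated; negate both sides ⇒ neg: x = -2.

Answer: x ∈ {-2}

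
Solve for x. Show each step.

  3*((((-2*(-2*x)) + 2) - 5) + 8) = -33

Step 1. [3*((((-2*(-2*x)) + 2) - 5) + 8) = -33] 3·(inner) — divide through by 3. So div: (((-2*(-2*x)) + 2) - 5) + 8 = -11.
Step 2. [(((-2*(-2*x)) + 2) - 5) + 8 = -11] subtract 8: x sits inside (… + 8). So sub: ((-2*(-2*x)) + 2) - 5 = -19.
Step 3. [((-2*(-2*x)) + 2) - 5 = -19] 5 comes off first (add 5) ⇒ sub: (-2*(-2*x)) + 2 = -14.
Step 4. [(-2*(-2*x)) + 2 = -14] common factor -2 (LHS and -14) — divide through. So factor: (-2*x) - 1 = 7.
Step 5. [(-2*x) - 1 = 7] add 1: x sits inside (… - 1) ⇒ sub: -2*x = 8.
Step 6. [-2*x = 8] -2 out front; divide by -2, so div: x = -4.

Answer: x ∈ {-4}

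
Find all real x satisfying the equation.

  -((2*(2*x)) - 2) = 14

Step 1. [-((2*(2*x)) - 2) = 14] leading − — multiply by −1. So neg: (2*(2*x)) - 2 = -14.
Step 2. [(2*(2*x)) - 2 = -14] 2 divides every term; factor it out. So factor: (2*x) - 1 = -7.
Step 3. [(2*x) - 1 = -7] the outer -1 inverts by adding 1. So sub: 2*x = -6.
Step 4. [2*x = -6] LHS = 2·(…); ÷2 both sides, so div: x = -3.

Answer: x ∈ {-3}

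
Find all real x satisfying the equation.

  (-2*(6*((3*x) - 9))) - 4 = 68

Step 1. [(-2*(6*((3*x) - 9))) - 4 = 68] 4 comes off first (add 4), so sub: -2*(6*((3*x) - 9)) = 72.
Step 2. [-2*(6*((3*x) - 9)) = 72] leading coefficient -2: divide by -2, so div: 6*((3*x) - 9) = -36.
Step 3. [6*((3*x) - 9) = -36] LHS = 6·(…); ÷6 both sides ⇒ div: (3*x) - 9 = -6.
Step 4. [(3*x) - 9 = -6] 3 | LHS and 3 | -6: pull 3 out. So factor: x - 3 = -2.
Step 5. [x - 3 = -2] the outer -3 inverts by adding 3. So sub: x = 1.

Answer: x ∈ {1}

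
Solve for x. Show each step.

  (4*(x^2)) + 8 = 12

Step 1. [(4*(x^2)) + 8 = 12] 4 | LHS and 4 | 12: pull 4 out, so factor: (x^2) + 2 = 3.
Step 2. [(x^2) + 2 = 3] peel the +2: subtract 2 from each side. So sub: x^2 = 1.
Step 3. [x^2 = 1] √ both sides: 1 ≥ 0 gives two branches ⇒ sqrt: x = 1 or -1.

Answer: x ∈ {-1, 1}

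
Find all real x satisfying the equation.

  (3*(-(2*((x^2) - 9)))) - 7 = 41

Step 1. [(3*(-(2*((x^2) - 9)))) - 7 = 41] -7 is outermost — add 7 both sides ⇒ sub: 3*(-(2*((x^2) - 9))) = 48.
Step 2. [3*(-(2*((x^2) - 9))) = 48] LHS = 3·(…); ÷3 both sides. So div: -(2*((x^2) - 9)) = 16.
Step 3. [-(2*((x^2) - 9)) = 16] flip signs both sides. So neg: 2*((x^2) - 9) = -16.
Step 4. [2*((x^2) - 9) = -16] 2·(inner) — divide through by 2 ⇒ div: (x^2) - 9 = -8.
Step 5. [(x^2) - 9 = -8] 9 comes off first (add 9) ⇒ sub: x^2 = 1.
Step 6. [x^2 = 1] √ both sides: 1 ≥ 0 gives two branches. So sqrt: x = 1 or -1.

Answer: x ∈ {-1, 1}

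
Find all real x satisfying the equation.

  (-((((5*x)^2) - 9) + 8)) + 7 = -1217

Step 1. [(-((((5*x)^2) - 9) + 8)) + 7 = -1217] subtract 7: x sits inside (… + 7) ⇒ sub: -((((5*x)^2) - 9) + 8) = -1224.
Step 2. [-((((5*x)^2) - 9) + 8) = -1224] LHS negated; negate both sides, so neg: (((5*x)^2) - 9) + 8 = 1224.
Step 3. [(((5*x)^2) - 9) + 8 = 1224] peel the +8: subtract 8 from each side ⇒ sub: ((5*x)^2) - 9 = 1216.
Step 4. [((5*x)^2) - 9 = 1216] 9 comes off first (add 9), so sub: (5*x)^2 = 1225.
Step 5. [(5*x)^2 = 1225] 1225 ≥ 0, LHS is (·)² — take ±√, so sqrt: 5*x = 35 or -35.
Step 6. [5*x = 35 or -35] 5·(inner) — divide through by 5. So div: x = 7 or -7.

Answer: x ∈ {-7, 7}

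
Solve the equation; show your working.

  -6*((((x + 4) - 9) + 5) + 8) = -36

Step 1. [-6*((((x + 4) - 9) + 5) + 8) = -36] leading coefficient -6: divide by -6. So div: (((x + 4) - 9) + 5) + 8 = 6.
Step 2. [(((x + 4) - 9) + 5) + 8 = 6] the outer +8 inverts by subtracting 8 ⇒ sub: ((x + 4) - 9) + 5 = -2.
Step 3. [((x + 4) - 9) + 5 = -2] +5 is outermost — subtract 5 both sides, so sub: (x + 4) - 9 = -7.
Step 4. [(x + 4) - 9 = -7] 9 comes off first (add 9). So sub: x + 4 = 2.
Step 5. [x + 4 = 2] 4 comes off first (subtract 4). So sub: x = -2.

Answer: x ∈ {-2}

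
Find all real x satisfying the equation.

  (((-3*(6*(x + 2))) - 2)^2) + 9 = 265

Step 1. [(((-3*(6*(x + 2))) - 2)^2) + 9 = 265] subtract 9: x sits inside (… + 9), so sub: ((-3*(6*(x + 2))) - 2)^2 = 256.
Step 2. [((-3*(6*(x + 2))) - 2)^2 = 256] LHS squared, RHS 256 ≥ 0: apply √ (±). So sqrt: (-3*(6*(x + 2))) - 2 = 16 or -16.
Step 3. [(-3*(6*(x + 2))) - 2 = 16 or -16] add 2: x sits inside (… - 2) ⇒ sub: -3*(6*(x + 2)) = 18 or -14.
Step 4. [-3*(6*(x + 2)) = 18 or -14] -3 out front; divide by -3 ⇒ div: 6*(x + 2) = -6 or 14/3.
Step 5. [6*(x + 2) = -6 or 14/3] LHS = 6·(…); ÷6 both sides. So div: x + 2 = -1 or 7/9.
Step 6. [x + 2 = -1 or 7/9] subtract 2: x sits inside (… + 2). So sub: x = -3 or -11/9.

Answer: x ∈ {-3, -11/9}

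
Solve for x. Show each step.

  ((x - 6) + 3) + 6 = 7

Step 1. [((x - 6) + 3) + 6 = 7] 6 comes off first (subtract 6), so sub: (x - 6) + 3 = 1.
Step 2. [(x - 6) + 3 = 1] peel the +3: subtract 3 from each side. So sub: x - 6 = -2.
Step 3. [x - 6 = -2] the outer -6 inverts by adding 6. So sub: x = 4.

Answer: x ∈ {4}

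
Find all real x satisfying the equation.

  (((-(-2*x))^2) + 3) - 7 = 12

Step 1. [(((-(-2*x))^2) + 3) - 7 = 12] add 7: x sits inside (… - 7), so sub: ((-(-2*x))^2) + 3 = 19.
Step 2. [((-(-2*x))^2) + 3 = 19] the outer +3 inverts by subtracting 3 ⇒ sub: (-(-2*x))^2 = 16.
Step 3. [(-(-2*x))^2 = 16] √ both sides: 16 ≥ 0 gives two branches ⇒ sqrt: -(-2*x) = 4 or -4.
Step 4. [-(-2*x) = 4 or -4] leading − — multiply by −1, so neg: -2*x = -4 or 4.
Step 5. [-2*x = -4 or 4] divide by the outer -2, so div: x = 2 or -2.

Answer: x ∈ {-2, 2}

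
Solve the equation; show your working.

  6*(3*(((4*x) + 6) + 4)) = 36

Step 1. [6*(3*(((4*x) + 6) + 4)) = 36] 6 out front; divide by 6. So div: 3*(((4*x) + 6) + 4) = 6.
Step 2. [3*(((4*x) + 6) + 4) = 6] divide by the outer 3, so div: ((4*x) + 6) + 4 = 2.
Step 3. [((4*x) + 6) + 4 = 2] the outer +4 inverts by subtracting 4. So sub: (4*x) + 6 = -2.
Step 4. [(4*x) + 6 = -2] +6 is outermost — subtract 6 both sides ⇒ sub: 4*x = -8.
Step 5. [4*x = -8] 4 out front; divide by 4, so div: x = -2.

Answer: x ∈ {-2}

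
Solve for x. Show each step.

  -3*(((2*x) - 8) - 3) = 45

Step 1. [-3*(((2*x) - 8) - 3) = 45] leading coefficient -3: divide by -3, so div: ((2*x) - 8) - 3 = -15.
Step 2. [((2*x) - 8) - 3 = -15] add 3: x sits inside (… - 3). So sub: (2*x) - 8 = -12.
Step 3. [(2*x) - 8 = -12] 2 | LHS and 2 | -12: pull 2 out. So factor: x - 4 = -6.
Step 4. [x - 4 = -6] -4 is outermost — add 4 both sides ⇒ sub: x = -2.

Answer: x ∈ {-2}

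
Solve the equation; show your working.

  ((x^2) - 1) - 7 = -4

Step 1. [((x^2) - 1) - 7 = -4] add 7: x sits inside (… - 7), so sub: (x^2) - 1 = 3.
Step 2. [(x^2) - 1 = 3] 1 comes off first (add 1) ⇒ sub: x^2 = 4.
Step 3. [x^2 = 4] √ both sides: 4 ≥ 0 gives two branches ⇒ sqrt: x = 2 or -2.

Answer: x ∈ {-2, 2}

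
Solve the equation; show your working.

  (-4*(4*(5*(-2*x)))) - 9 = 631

Step 1. [(-4*(4*(5*(-2*x)))) - 9 = 631] add 9: x sits inside (… - 9). So sub: -4*(4*(5*(-2*x))) = 640.
Step 2. [-4*(4*(5*(-2*x))) = 640] LHS = -4·(…); ÷-4 both sides, so div: 4*(5*(-2*x)) = -160.
Step 3. [4*(5*(-2*x)) = -160] LHS = 4·(…); ÷4 both sides. So div: 5*(-2*x) = -40.
Step 4. [5*(-2*x) = -40] leading coefficient 5: divide by 5. So div: -2*x = -8.
Step 5. [-2*x = -8] divide by the outer -2 ⇒ div: x = 4.

Answer: x ∈ {4}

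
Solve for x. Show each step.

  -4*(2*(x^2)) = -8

Step 1. [-4*(2*(x^2)) = -8] -4·(inner) — divide through by -4. So div: 2*(x^2) = 2.
Step 2. [2*(x^2) = 2] 2 out front; divide by 2. So div: x^2 = 1.
Step 3. [x^2 = 1] √ both sides: 1 ≥ 0 gives two branches. So sqrt: x = 1 or -1.

Answer: x ∈ {-1, 1}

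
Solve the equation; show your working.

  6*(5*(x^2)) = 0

Step 1. [6*(5*(x^2)) = 0] leading coefficient 6: divide by 6. So div: 5*(x^2) = 0.
Step 2. [5*(x^2) = 0] divide by the outer 5, so div: x^2 = 0.
Step 3. [x^2 = 0] LHS squared, RHS 0 ≥ 0: apply √ (±). So sqrt: x = 0.

Answer: x ∈ {0}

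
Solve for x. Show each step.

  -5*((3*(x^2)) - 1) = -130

Step 1. [-5*((3*(x^2)) - 1) = -130] LHS = -5·(…); ÷-5 both sides ⇒ div: (3*(x^2)) - 1 = 26.
Step 2. [(3*(x^2)) - 1 = 26] 1 comes off first (add 1) ⇒ sub: 3*(x^2) = 27.
Step 3. [3*(x^2) = 27] leading coefficient 3: divide by 3, so div: x^2 = 9.
Step 4. [x^2 = 9] LHS squared, RHS 9 ≥ 0: apply √ (±), so sqrt: x = 3 or -3.

Answer: x ∈ {-3, 3}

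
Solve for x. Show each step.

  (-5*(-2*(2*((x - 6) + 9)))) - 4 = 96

Step 1. [(-5*(-2*(2*((x - 6) + 9)))) - 4 = 96] 4 comes off first (add 4), so sub: -5*(-2*(2*((x - 6) + 9))) = 100.
Step 2. [-5*(-2*(2*((x - 6) + 9))) = 100] LHS = -5·(…); ÷-5 both sides, so div: -2*(2*((x - 6) + 9)) = -20.
Step 3. [-2*(2*((x - 6) + 9)) = -20] -2·(inner) — divide through by -2. So div: 2*((x - 6) + 9) = 10.
Step 4. [2*((x - 6) + 9) = 10] 2·(inner) — divide through by 2. So div: (x - 6) + 9 = 5.
Step 5. [(x - 6) + 9 = 5] the outer +9 inverts by subtracting 9, so sub: x - 6 = -4.
Step 6. [x - 6 = -4] add 6: x sits inside (… - 6) ⇒ sub: x = 2.

Answer: x ∈ {2}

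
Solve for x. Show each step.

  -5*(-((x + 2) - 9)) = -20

Step 1. [-5*(-((x + 2) - 9)) = -20] -5·(inner) — divide through by -5. So div: -((x + 2) - 9) = 4.
Step 2. [-((x + 2) - 9) = 4] flip signs both sides. So neg: (x + 2) - 9 = -4.
Step 3. [(x + 2) - 9 = -4] peel the -9: add 9 from each side. So sub: x + 2 = 5.
Step 4. [x + 2 = 5] the outer +2 inverts by subtracting 2. So sub: x = 3.

Answer: x ∈ {3}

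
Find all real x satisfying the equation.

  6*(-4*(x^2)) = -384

Step 1. [6*(-4*(x^2)) = -384] 6 out front; divide by 6 ⇒ div: -4*(x^2) = -64.
Step 2. [-4*(x^2) = -64] leading coefficient -4: divide by -4, so div: x^2 = 16.
Step 3. [x^2 = 16] √ both sides: 16 ≥ 0 gives two branches ⇒ sqrt: x = 4 or -4.

Answer: x ∈ {-4, 4}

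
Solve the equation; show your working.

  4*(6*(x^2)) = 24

Step 1. [4*(6*(x^2)) = 24] divide by the outer 4, so div: 6*(x^2) = 6.
Step 2. [6*(x^2) = 6] divide by the outer 6 ⇒ div: x^2 = 1.
Step 3. [x^2 = 1] √ both sides: 1 ≥ 0 gives two branches. So sqrt: x = 1 or -1.

Answer: x ∈ {-1, 1}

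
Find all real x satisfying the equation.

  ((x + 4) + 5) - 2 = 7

Step 1. [((x + 4) + 5) - 2 = 7] the outer -2 inverts by adding 2 ⇒ sub: (x + 4) + 5 = 9.
Step 2. [(x + 4) + 5 = 9] +5 is outermost — subtract 5 both sides. So sub: x + 4 = 4.
Step 3. [x + 4 = 4] 4 comes off first (subtract 4) ⇒ sub: x = 0.

Answer: x ∈ {0}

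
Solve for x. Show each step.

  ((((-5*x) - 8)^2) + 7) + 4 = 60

Step 1. [((((-5*x) - 8)^2) + 7) + 4 = 60] the outer +4 inverts by subtracting 4, so sub: (((-5*x) - 8)^2) + 7 = 56.
Step 2. [(((-5*x) - 8)^2) + 7 = 56] 7 comes off first (subtract 7) ⇒ sub: ((-5*x) - 8)^2 = 49.
Step 3. [((-5*x) - 8)^2 = 49] √ both sides: 49 ≥ 0 gives two branches ⇒ sqrt: (-5*x) - 8 = 7 or -7.
Step 4. [(-5*x) - 8 = 7 or -7] add 8: x sits inside (… - 8), so sub: -5*x = 15 or 1.
Step 5. [-5*x = 15 or 1] LHS = -5·(…); ÷-5 both sides. So div: x = -3 or -1/5.

Answer: x ∈ {-3, -1/5}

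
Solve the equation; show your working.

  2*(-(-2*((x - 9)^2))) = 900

Step 1. [2*(-(-2*((x - 9)^2))) = 900] 2·(inner) — divide through by 2, so div: -(-2*((x - 9)^2)) = 450.
Step 2. [-(-2*((x - 9)^2)) = 450] LHS negated; negate both sides ⇒ neg: -2*((x - 9)^2) = -450.
Step 3. [-2*((x - 9)^2) = -450] LHS = -2·(…); ÷-2 both sides, so div: (x - 9)^2 = 225.
Step 4. [(x - 9)^2 = 225] LHS squared, RHS 225 ≥ 0: apply √ (±) ⇒ sqrt: x - 9 = 15 or -15.
Step 5. [x - 9 = 15 or -15] -9 is outermost — add 9 both sides, so sub: x = 24 or -6.

Answer: x ∈ {-6, 24}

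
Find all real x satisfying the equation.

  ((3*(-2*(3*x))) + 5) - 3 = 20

Step 1. [((3*(-2*(3*x))) + 5) - 3 = 20] -3 is outermost — add 3 both sides ⇒ sub: (3*(-2*(3*x))) + 5 = 23.
Step 2. [(3*(-2*(3*x))) + 5 = 23] the outer +5 inverts by subtracting 5, so sub: 3*(-2*(3*x)) = 18.
Step 3. [3*(-2*(3*x)) = 18] divide by the outer 3 ⇒ div: -2*(3*x) = 6.
Step 4. [-2*(3*x) = 6] -2·(inner) — divide through by -2, so div: 3*x = -3.
Step 5. [3*x = -3] 3·(inner) — divide through by 3, so div: x = -1.

Answer: x ∈ {-1}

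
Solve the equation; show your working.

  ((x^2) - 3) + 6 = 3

Step 1. [((x^2) - 3) + 6 = 3] the outer +6 inverts by subtracting 6, so sub: (x^2) - 3 = -3.
Step 2. [(x^2) - 3 = -3] 3 comes off first (add 3), so sub: x^2 = 0.
Step 3. [x^2 = 0] LHS squared, RHS 0 ≥ 0: apply √ (±), so sqrt: x = 0.

Answer: x ∈ {0}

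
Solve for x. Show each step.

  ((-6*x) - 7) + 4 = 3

Step 1. [((-6*x) - 7) + 4 = 3] the outer +4 inverts by subtracting 4. So sub: (-6*x) - 7 = -1.
Step 2. [(-6*x) - 7 = -1] add 7: x sits inside (… - 7) ⇒ sub: -6*x = 6.
Step 3. [-6*x = 6] leading coefficient -6: divide by -6 ⇒ div: x = -1.

Answer: x ∈ {-1}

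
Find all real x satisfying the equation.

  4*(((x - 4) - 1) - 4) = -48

Step 1. [4*(((x - 4) - 1) - 4) = -48] LHS = 4·(…); ÷4 both sides ⇒ div: ((x - 4) - 1) - 4 = -12.
Step 2. [((x - 4) - 1) - 4 = -12] 4 comes off first (add 4), so sub: (x - 4) - 1 = -8.
Step 3. [(x - 4) - 1 = -8] -1 is outermost — add 1 both sides, so sub: x - 4 = -7.
Step 4. [x - 4 = -7] add 4: x sits inside (… - 4). So sub: x = -3.

Answer: x ∈ {-3}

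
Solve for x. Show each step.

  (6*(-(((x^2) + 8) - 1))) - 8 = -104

Step 1. [(6*(-(((x^2) + 8) - 1))) - 8 = -104] peel the -8: add 8 from each side. So sub: 6*(-(((x^2) + 8) - 1)) = -96.
Step 2. [6*(-(((x^2) + 8) - 1)) = -96] 6·(inner) — divide through by 6, so div: -(((x^2) + 8) - 1) = -16.
Step 3. [-(((x^2) + 8) - 1) = -16] LHS negated; negate both sides, so neg: ((x^2) + 8) - 1 = 16.
Step 4. [((x^2) + 8) - 1 = 16] 1 comes off first (add 1). So sub: (x^2) + 8 = 17.
Step 5. [(x^2) + 8 = 17] 8 comes off first (subtract 8) ⇒ sub: x^2 = 9.
Step 6. [x^2 = 9] LHS squared, RHS 9 ≥ 0: apply √ (±), so sqrt: x = 3 or -3.

Answer: x ∈ {-3, 3}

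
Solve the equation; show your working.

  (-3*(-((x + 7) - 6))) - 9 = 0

Step 1. [(-3*(-((x + 7) - 6))) - 9 = 0] -3 | LHS and -3 | 0: pull -3 out ⇒ factor: (-((x + 7) - 6)) + 3 = 0.
Step 2. [(-((x + 7) - 6)) + 3 = 0] peel the +3: subtract 3 from each side, so sub: -((x + 7) - 6) = -3.
Step 3. [-((x + 7) - 6) = -3] LHS negated; negate both sides ⇒ neg: (x + 7) - 6 = 3.
Step 4. [(x + 7) - 6 = 3] the outer -6 inverts by adding 6, so sub: x + 7 = 9.
Step 5. [x + 7 = 9] +7 is outermost — subtract 7 both sides ⇒ sub: x = 2.

Answer: x ∈ {2}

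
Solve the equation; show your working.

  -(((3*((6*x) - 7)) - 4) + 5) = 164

Step 1. [-(((3*((6*x) - 7)) - 4) + 5) = 164] leading − — multiply by −1. So neg: ((3*((6*x) - 7)) - 4) + 5 = -164.
Step 2. [((3*((6*x) - 7)) - 4) + 5 = -164] the outer +5 inverts by subtracting 5. So sub: (3*((6*x) - 7)) - 4 = -169.
Step 3. [(3*((6*x) - 7)) - 4 = -169] peel the -4: add 4 from each side ⇒ sub: 3*((6*x) - 7) = -165.
Step 4. [3*((6*x) - 7) = -165] leading coefficient 3: divide by 3 ⇒ div: (6*x) - 7 = -55.
Step 5. [(6*x) - 7 = -55] add 7: x sits inside (… - 7) ⇒ sub: 6*x = -48.
Step 6. [6*x = -48] leading coefficient 6: divide by 6, so div: x = -8.

Answer: x ∈ {-8}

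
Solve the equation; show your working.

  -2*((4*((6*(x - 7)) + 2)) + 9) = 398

Step 1. [-2*((4*((6*(x - 7)) + 2)) + 9) = 398] -2 out front; divide by -2, so div: (4*((6*(x - 7)) + 2)) + 9 = -199.
Step 2. [(4*((6*(x - 7)) + 2)) + 9 = -199] 9 comes off first (subtract 9). So sub: 4*((6*(x - 7)) + 2) = -208.
Step 3. [4*((6*(x - 7)) + 2) = -208] divide by the outer 4 ⇒ div: (6*(x - 7)) + 2 = -52.
Step 4. [(6*(x - 7)) + 2 = -52] peel the +2: subtract 2 from each side ⇒ sub: 6*(x - 7) = -54.
Step 5. [6*(x - 7) = -54] leading coefficient 6: divide by 6 ⇒ div: x - 7 = -9.
Step 6. [x - 7 = -9] -7 is outermost — add 7 both sides, so sub: x = -2.

Answer: x ∈ {-2}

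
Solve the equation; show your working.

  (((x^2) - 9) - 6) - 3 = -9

Step 1. [(((x^2) - 9) - 6) - 3 = -9] add 3: x sits inside (… - 3) ⇒ sub: ((x^2) - 9) - 6 = -6.
Step 2. [((x^2) - 9) - 6 = -6] peel the -6: add 6 from each side. So sub: (x^2) - 9 = 0.
Step 3. [(x^2) - 9 = 0] add 9: x sits inside (… - 9). So sub: x^2 = 9.
Step 4. [x^2 = 9] LHS squared, RHS 9 ≥ 0: apply √ (±) ⇒ sqrt: x = 3 or -3.

Answer: x ∈ {-3, 3}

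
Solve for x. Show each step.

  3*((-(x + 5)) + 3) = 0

Step 1. [3*((-(x + 5)) + 3) = 0] 3 out front; divide by 3, so div: (-(x + 5)) + 3 = 0.
Step 2. [(-(x + 5)) + 3 = 0] +3 is outermost — subtract 3 both sides. So sub: -(x + 5) = -3.
Step 3. [-(x + 5) = -3] flip signs both sides, so neg: x + 5 = 3.
Step 4. [x + 5 = 3] subtract 5: x sits inside (… + 5). So sub: x = -2.

Answer: x ∈ {-2}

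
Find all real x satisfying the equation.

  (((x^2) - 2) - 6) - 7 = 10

Step 1. [(((x^2) - 2) - 6) - 7 = 10] 7 comes off first (add 7), so sub: ((x^2) - 2) - 6 = 17.
Step 2. [((x^2) - 2) - 6 = 17] peel the -6: add 6 from each side, so sub: (x^2) - 2 = 23.
Step 3. [(x^2) - 2 = 23] -2 is outermost — add 2 both sides ⇒ sub: x^2 = 25.
Step 4. [x^2 = 25] √ both sides: 25 ≥ 0 gives two branches, so sqrt: x = 5 or -5.

Answer: x ∈ {-5, 5}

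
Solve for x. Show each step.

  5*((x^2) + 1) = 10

Step 1. [5*((x^2) + 1) = 10] divide by the outer 5 ⇒ div: (x^2) + 1 = 2.
Step 2. [(x^2) + 1 = 2] +1 is outermost — subtract 1 both sides. So sub: x^2 = 1.
Step 3. [x^2 = 1] √ both sides: 1 ≥ 0 gives two branches ⇒ sqrt: x = 1 or -1.

Answer: x ∈ {-1, 1}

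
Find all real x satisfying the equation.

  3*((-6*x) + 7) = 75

Step 1. [3*((-6*x) + 7) = 75] divide by the outer 3, so div: (-6*x) + 7 = 25.
Step 2. [(-6*x) + 7 = 25] peel the +7: subtract 7 from each side. So sub: -6*x = 18.
Step 3. [-6*x = 18] leading coefficient -6: divide by -6. So div: x = -3.

Answer: x ∈ {-3}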